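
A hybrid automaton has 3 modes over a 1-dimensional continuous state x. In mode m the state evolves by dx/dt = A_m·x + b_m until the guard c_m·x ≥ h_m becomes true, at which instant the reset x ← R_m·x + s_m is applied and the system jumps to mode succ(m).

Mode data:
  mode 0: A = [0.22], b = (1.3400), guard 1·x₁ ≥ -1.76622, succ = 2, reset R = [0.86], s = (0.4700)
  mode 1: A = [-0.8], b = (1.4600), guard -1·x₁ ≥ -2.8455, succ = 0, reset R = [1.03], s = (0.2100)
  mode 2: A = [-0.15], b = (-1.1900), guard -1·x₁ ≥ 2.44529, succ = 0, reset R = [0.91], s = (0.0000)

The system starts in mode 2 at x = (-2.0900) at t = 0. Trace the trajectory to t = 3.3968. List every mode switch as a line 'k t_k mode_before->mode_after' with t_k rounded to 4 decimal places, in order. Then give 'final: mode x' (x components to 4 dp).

1 0.4182 2->0
2 0.9282 0->2
3 2.4394 2->0
4 2.9494 0->2
final: 2 -1.4958

Mode 2: guard c·x = 2.4453 hit at Δt = 0.4182 (t = 0.4182), x⁻ = (-2.4453) → reset → x⁺ = (-2.2252), jump to mode 0
Mode 0: guard c·x = -1.7662 hit at Δt = 0.5100 (t = 0.9282), x⁻ = (-1.7662) → reset → x⁺ = (-1.0489), jump to mode 2
Mode 2: guard c·x = 2.4453 hit at Δt = 1.5112 (t = 2.4394), x⁻ = (-2.4453) → reset → x⁺ = (-2.2252), jump to mode 0
Mode 0: guard c·x = -1.7662 hit at Δt = 0.5100 (t = 2.9494), x⁻ = (-1.7662) → reset → x⁺ = (-1.0489), jump to mode 2
Mode 2: flow for 0.4474 to horizon, guard not reached → x = (-1.4958)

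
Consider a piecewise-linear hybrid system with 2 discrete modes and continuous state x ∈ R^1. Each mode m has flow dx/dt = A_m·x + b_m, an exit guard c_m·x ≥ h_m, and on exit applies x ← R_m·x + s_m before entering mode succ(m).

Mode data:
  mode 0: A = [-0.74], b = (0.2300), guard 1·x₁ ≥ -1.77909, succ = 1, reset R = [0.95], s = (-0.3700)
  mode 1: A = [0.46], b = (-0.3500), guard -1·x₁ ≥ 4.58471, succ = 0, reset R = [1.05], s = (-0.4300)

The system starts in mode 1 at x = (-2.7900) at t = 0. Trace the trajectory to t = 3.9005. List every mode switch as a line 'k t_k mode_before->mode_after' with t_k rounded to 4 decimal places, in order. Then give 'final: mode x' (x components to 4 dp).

1 0.8893 1->0
2 2.2103 0->1
3 3.5998 1->0
final: 0 -4.1358

Mode 1: guard c·x = 4.5847 hit at Δt = 0.8893 (t = 0.8893), x⁻ = (-4.5847) → reset → x⁺ = (-5.2439), jump to mode 0
Mode 0: guard c·x = -1.7791 hit at Δt = 1.3210 (t = 2.2103), x⁻ = (-1.7791) → reset → x⁺ = (-2.0601), jump to mode 1
Mode 1: guard c·x = 4.5847 hit at Δt = 1.3895 (t = 3.5998), x⁻ = (-4.5847) → reset → x⁺ = (-5.2439), jump to mode 0
Mode 0: flow for 0.3007 to horizon, guard not reached → x = (-4.1358)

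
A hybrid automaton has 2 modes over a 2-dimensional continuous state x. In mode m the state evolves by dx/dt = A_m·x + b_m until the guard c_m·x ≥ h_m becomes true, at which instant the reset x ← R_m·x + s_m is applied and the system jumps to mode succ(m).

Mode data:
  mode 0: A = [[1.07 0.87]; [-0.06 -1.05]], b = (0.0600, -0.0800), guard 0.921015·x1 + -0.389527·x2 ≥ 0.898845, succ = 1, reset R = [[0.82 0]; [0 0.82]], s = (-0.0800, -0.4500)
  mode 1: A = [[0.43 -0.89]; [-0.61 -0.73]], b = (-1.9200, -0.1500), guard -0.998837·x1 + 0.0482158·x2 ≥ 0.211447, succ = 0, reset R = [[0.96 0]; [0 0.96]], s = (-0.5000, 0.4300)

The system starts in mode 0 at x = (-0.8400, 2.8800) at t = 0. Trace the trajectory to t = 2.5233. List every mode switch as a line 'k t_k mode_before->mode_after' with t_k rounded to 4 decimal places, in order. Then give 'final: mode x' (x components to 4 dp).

Mode 0: guard c·x = 0.8988 hit at Δt = 1.3320 (t = 1.3320), x⁻ = (1.2451, 0.6365) → reset → x⁺ = (0.9410, 0.0719), jump to mode 1
Mode 1: guard c·x = 0.2114 hit at Δt = 0.6905 (t = 2.0225), x⁻ = (-0.2188, -0.1472) → reset → x⁺ = (-0.7100, 0.2887), jump to mode 0
Mode 0: flow for 0.5008 to horizon, guard not reached → x = (-1.0448, 0.1599)

1 1.3320 0->1
2 2.0225 1->0
final: 0 -1.0448 0.1599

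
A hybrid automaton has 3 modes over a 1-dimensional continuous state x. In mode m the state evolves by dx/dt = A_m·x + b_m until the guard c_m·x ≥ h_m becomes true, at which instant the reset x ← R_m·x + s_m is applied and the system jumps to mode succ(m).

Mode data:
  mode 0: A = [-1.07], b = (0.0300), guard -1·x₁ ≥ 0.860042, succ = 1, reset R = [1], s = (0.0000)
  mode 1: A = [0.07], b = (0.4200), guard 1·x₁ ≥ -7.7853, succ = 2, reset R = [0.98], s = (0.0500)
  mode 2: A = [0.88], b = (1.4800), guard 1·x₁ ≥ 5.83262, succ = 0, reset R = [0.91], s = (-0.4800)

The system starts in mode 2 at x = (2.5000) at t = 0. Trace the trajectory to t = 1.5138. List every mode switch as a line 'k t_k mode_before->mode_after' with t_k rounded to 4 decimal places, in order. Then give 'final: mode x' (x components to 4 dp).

Mode 2: guard c·x = 5.8326 hit at Δt = 0.6660 (t = 0.6660), x⁻ = (5.8326) → reset → x⁺ = (4.8277), jump to mode 0
Mode 0: flow for 0.8478 to horizon, guard not reached → x = (1.9655)

1 0.6660 2->0
final: 0 1.9655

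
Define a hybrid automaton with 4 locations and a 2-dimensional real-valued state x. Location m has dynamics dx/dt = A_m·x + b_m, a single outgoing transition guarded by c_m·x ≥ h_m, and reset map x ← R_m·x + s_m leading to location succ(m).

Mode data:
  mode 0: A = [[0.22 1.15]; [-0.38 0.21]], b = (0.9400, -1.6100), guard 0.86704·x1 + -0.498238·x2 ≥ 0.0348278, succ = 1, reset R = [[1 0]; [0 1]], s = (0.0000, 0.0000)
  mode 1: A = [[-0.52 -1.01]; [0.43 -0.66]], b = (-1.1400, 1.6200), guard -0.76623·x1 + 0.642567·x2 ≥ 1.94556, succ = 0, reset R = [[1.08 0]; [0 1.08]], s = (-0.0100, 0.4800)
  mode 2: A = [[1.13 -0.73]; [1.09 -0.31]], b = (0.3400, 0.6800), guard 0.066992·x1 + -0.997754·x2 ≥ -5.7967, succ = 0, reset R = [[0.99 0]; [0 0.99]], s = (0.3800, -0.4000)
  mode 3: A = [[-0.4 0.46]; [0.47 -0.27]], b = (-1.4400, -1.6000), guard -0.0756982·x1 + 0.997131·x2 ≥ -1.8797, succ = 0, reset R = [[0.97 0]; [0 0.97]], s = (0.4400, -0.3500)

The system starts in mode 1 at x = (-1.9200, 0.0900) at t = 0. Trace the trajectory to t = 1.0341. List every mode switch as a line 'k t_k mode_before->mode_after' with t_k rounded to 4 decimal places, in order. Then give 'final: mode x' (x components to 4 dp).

1 0.6444 1->0
final: 0 -1.7755 0.7115

Mode 1: guard c·x = 1.9456 hit at Δt = 0.6444 (t = 0.6444), x⁻ = (-2.1623, 0.4493) → reset → x⁺ = (-2.3453, 0.9653), jump to mode 0
Mode 0: flow for 0.3897 to horizon, guard not reached → x = (-1.7755, 0.7115)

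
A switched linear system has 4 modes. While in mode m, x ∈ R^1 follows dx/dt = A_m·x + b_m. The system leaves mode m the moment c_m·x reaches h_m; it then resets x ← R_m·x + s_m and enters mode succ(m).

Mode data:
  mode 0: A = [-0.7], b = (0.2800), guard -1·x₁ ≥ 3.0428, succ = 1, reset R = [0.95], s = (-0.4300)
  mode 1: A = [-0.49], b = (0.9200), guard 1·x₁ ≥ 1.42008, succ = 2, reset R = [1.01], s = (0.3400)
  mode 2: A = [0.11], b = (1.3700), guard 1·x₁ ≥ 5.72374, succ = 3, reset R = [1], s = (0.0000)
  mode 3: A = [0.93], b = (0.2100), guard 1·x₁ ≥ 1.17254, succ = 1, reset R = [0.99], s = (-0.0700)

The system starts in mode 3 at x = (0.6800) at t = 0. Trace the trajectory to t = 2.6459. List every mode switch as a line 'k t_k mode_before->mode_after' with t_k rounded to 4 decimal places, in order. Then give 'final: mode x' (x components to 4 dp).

Mode 3: guard c·x = 1.1725 hit at Δt = 0.4669 (t = 0.4669), x⁻ = (1.1725) → reset → x⁺ = (1.0908), jump to mode 1
Mode 1: guard c·x = 1.4201 hit at Δt = 1.1065 (t = 1.5734), x⁻ = (1.4201) → reset → x⁺ = (1.7743), jump to mode 2
Mode 2: flow for 1.0725 to horizon, guard not reached → x = (3.5560)

1 0.4669 3->1
2 1.5734 1->2
final: 2 3.5560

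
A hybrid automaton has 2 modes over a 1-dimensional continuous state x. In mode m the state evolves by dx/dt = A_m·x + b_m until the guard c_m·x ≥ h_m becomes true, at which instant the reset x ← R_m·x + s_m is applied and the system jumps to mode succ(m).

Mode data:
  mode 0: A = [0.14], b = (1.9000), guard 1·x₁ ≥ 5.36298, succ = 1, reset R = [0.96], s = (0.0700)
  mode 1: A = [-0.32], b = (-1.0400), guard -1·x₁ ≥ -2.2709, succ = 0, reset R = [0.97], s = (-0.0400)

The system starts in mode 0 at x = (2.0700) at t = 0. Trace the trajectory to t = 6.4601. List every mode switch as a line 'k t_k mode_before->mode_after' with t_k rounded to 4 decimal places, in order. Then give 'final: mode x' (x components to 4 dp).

Mode 0: guard c·x = 5.3630 hit at Δt = 1.3647 (t = 1.3647), x⁻ = (5.3630) → reset → x⁺ = (5.2185), jump to mode 1
Mode 1: guard c·x = -2.2709 hit at Δt = 1.3369 (t = 2.7016), x⁻ = (2.2709) → reset → x⁺ = (2.1628), jump to mode 0
Mode 0: guard c·x = 5.3630 hit at Δt = 1.3225 (t = 4.0241), x⁻ = (5.3630) → reset → x⁺ = (5.2185), jump to mode 1
Mode 1: guard c·x = -2.2709 hit at Δt = 1.3369 (t = 5.3610), x⁻ = (2.2709) → reset → x⁺ = (2.1628), jump to mode 0
Mode 0: flow for 1.0991 to horizon, guard not reached → x = (4.7802)

1 1.3647 0->1
2 2.7016 1->0
3 4.0241 0->1
4 5.3610 1->0
final: 0 4.7802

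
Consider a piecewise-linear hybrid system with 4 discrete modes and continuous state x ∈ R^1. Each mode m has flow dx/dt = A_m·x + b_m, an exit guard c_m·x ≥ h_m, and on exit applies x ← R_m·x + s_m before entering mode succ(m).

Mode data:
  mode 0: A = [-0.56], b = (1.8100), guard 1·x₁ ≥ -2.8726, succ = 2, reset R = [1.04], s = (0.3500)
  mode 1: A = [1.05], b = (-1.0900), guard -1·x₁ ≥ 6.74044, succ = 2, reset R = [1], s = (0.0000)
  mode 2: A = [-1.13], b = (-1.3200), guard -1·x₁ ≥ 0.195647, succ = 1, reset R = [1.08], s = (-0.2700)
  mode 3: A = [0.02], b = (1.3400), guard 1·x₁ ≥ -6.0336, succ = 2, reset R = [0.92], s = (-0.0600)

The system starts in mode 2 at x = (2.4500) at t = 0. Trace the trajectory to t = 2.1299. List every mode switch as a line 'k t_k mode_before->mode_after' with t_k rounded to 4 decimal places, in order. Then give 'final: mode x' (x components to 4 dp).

1 1.1627 2->1
final: 1 -3.1568

Mode 2: guard c·x = 0.1956 hit at Δt = 1.1627 (t = 1.1627), x⁻ = (-0.1956) → reset → x⁺ = (-0.4813), jump to mode 1
Mode 1: flow for 0.9672 to horizon, guard not reached → x = (-3.1568)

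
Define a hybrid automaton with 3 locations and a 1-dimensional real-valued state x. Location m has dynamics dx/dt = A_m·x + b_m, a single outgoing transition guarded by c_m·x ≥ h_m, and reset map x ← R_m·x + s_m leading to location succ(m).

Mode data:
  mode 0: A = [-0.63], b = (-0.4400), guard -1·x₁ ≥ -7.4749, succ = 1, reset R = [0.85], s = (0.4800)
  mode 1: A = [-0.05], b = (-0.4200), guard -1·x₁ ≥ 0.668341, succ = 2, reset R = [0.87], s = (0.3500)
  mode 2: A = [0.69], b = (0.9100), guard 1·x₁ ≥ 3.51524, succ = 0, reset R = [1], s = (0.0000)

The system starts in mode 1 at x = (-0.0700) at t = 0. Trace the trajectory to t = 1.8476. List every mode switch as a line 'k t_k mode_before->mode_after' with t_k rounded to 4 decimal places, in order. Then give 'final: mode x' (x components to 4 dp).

Mode 1: guard c·x = 0.6683 hit at Δt = 1.4908 (t = 1.4908), x⁻ = (-0.6683) → reset → x⁺ = (-0.2315), jump to mode 2
Mode 2: flow for 0.3568 to horizon, guard not reached → x = (0.0721)

1 1.4908 1->2
final: 2 0.0721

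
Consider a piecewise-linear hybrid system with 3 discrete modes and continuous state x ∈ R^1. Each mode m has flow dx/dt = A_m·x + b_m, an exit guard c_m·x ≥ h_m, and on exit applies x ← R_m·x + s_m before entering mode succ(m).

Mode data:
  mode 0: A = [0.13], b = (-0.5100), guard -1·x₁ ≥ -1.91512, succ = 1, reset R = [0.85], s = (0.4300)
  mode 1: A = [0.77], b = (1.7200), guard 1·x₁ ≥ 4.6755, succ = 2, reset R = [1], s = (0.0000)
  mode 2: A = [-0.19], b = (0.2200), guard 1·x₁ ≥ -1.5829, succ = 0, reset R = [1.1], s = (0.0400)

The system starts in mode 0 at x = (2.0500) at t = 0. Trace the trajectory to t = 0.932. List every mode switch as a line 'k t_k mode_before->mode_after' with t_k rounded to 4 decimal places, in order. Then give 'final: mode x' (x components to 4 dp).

Mode 0: guard c·x = -1.9151 hit at Δt = 0.5349 (t = 0.5349), x⁻ = (1.9151) → reset → x⁺ = (2.0579), jump to mode 1
Mode 1: flow for 0.3971 to horizon, guard not reached → x = (3.5929)

1 0.5349 0->1
final: 1 3.5929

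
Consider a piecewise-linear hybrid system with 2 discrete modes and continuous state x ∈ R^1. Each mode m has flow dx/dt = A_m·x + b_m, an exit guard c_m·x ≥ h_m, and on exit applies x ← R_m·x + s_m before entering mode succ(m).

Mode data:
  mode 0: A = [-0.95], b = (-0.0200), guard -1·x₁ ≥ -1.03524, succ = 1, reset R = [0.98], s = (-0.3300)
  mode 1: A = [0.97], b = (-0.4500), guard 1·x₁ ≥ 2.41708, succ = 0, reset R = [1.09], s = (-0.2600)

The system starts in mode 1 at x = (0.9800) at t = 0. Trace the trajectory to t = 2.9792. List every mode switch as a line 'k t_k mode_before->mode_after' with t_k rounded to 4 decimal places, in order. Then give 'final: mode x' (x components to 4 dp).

Mode 1: guard c·x = 2.4171 hit at Δt = 1.3721 (t = 1.3721), x⁻ = (2.4171) → reset → x⁺ = (2.3746), jump to mode 0
Mode 0: guard c·x = -1.0352 hit at Δt = 0.8620 (t = 2.2341), x⁻ = (1.0352) → reset → x⁺ = (0.6845), jump to mode 1
Mode 1: flow for 0.7451 to horizon, guard not reached → x = (0.9184)

1 1.3721 1->0
2 2.2341 0->1
final: 1 0.9184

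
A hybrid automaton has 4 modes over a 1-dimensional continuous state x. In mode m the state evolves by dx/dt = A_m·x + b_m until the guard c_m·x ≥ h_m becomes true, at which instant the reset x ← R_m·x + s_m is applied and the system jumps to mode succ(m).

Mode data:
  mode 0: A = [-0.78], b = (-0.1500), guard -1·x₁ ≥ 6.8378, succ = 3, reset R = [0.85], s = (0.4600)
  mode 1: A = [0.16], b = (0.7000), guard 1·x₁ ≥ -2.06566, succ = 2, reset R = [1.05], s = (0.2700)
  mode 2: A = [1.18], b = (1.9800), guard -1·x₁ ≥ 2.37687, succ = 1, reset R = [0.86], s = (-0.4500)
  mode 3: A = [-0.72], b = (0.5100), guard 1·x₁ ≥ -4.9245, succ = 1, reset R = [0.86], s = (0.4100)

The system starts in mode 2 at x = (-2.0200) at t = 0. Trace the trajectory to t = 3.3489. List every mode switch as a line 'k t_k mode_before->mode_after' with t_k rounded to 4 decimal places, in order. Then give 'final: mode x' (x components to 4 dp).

1 0.6056 2->1
2 1.8882 1->2
3 2.8640 2->1
final: 1 -2.3424

Mode 2: guard c·x = 2.3769 hit at Δt = 0.6056 (t = 0.6056), x⁻ = (-2.3769) → reset → x⁺ = (-2.4941), jump to mode 1
Mode 1: guard c·x = -2.0657 hit at Δt = 1.2826 (t = 1.8882), x⁻ = (-2.0657) → reset → x⁺ = (-1.8989), jump to mode 2
Mode 2: guard c·x = 2.3769 hit at Δt = 0.9758 (t = 2.8640), x⁻ = (-2.3769) → reset → x⁺ = (-2.4941), jump to mode 1
Mode 1: flow for 0.4849 to horizon, guard not reached → x = (-2.3424)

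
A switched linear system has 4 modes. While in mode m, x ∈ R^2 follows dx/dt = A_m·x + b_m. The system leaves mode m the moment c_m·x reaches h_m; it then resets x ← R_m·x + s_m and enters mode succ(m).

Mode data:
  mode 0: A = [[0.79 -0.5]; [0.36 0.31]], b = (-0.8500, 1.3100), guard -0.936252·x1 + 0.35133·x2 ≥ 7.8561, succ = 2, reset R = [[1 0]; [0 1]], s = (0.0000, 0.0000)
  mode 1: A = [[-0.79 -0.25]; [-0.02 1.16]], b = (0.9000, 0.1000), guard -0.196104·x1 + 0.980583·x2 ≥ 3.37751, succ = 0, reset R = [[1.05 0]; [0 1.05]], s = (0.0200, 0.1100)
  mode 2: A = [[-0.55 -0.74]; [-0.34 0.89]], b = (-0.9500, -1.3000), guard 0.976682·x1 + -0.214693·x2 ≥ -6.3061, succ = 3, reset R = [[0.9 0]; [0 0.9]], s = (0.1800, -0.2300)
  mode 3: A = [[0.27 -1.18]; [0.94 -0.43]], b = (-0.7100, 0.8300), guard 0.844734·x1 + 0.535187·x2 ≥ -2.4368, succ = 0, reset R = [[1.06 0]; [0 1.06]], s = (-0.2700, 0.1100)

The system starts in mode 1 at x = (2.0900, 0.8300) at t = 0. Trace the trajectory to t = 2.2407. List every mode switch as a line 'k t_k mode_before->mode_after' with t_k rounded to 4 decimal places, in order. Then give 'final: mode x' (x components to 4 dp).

1 1.2350 1->0
final: 0 -2.7775 6.8011

Mode 1: guard c·x = 3.3775 hit at Δt = 1.2350 (t = 1.2350), x⁻ = (1.0757, 3.6595) → reset → x⁺ = (1.1494, 3.9525), jump to mode 0
Mode 0: flow for 1.0057 to horizon, guard not reached → x = (-2.7775, 6.8011)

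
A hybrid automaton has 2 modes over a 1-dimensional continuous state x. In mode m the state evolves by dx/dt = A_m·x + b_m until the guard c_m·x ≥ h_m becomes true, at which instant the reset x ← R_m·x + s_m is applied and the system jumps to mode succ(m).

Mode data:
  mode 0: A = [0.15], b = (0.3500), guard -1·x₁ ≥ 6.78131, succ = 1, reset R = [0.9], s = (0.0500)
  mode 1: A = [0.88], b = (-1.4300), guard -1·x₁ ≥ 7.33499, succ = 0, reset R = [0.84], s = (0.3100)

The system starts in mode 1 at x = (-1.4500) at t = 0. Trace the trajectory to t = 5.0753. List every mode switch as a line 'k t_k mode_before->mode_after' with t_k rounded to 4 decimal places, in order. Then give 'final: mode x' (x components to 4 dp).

1 1.2153 1->0
2 2.7789 0->1
3 2.9543 1->0
4 4.5179 0->1
5 4.6934 1->0
final: 0 -6.0588

Mode 1: guard c·x = 7.3350 hit at Δt = 1.2153 (t = 1.2153), x⁻ = (-7.3350) → reset → x⁺ = (-5.8514), jump to mode 0
Mode 0: guard c·x = 6.7813 hit at Δt = 1.5636 (t = 2.7789), x⁻ = (-6.7813) → reset → x⁺ = (-6.0532), jump to mode 1
Mode 1: guard c·x = 7.3350 hit at Δt = 0.1754 (t = 2.9543), x⁻ = (-7.3350) → reset → x⁺ = (-5.8514), jump to mode 0
Mode 0: guard c·x = 6.7813 hit at Δt = 1.5636 (t = 4.5179), x⁻ = (-6.7813) → reset → x⁺ = (-6.0532), jump to mode 1
Mode 1: guard c·x = 7.3350 hit at Δt = 0.1754 (t = 4.6934), x⁻ = (-7.3350) → reset → x⁺ = (-5.8514), jump to mode 0
Mode 0: flow for 0.3819 to horizon, guard not reached → x = (-6.0588)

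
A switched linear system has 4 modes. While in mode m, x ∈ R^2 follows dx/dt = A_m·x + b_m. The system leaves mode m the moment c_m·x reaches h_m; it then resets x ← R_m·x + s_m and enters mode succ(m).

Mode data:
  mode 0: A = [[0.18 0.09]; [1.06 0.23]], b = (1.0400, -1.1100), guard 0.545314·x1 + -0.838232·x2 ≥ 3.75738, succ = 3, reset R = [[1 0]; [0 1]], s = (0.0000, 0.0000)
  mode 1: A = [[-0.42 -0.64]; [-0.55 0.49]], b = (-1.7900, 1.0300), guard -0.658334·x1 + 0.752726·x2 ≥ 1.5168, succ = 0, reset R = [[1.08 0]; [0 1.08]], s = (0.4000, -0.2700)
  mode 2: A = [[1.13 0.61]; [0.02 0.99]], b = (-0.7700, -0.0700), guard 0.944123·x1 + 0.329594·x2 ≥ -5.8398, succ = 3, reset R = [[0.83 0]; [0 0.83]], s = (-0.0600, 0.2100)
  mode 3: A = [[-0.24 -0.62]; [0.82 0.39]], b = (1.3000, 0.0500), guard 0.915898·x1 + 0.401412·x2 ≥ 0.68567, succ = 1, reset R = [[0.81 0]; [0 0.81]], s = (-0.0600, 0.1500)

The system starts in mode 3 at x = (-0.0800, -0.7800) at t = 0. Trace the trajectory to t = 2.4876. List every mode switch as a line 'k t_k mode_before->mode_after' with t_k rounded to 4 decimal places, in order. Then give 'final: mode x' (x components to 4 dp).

1 0.6755 3->1
2 1.7997 1->0
final: 0 -0.2550 -0.4011

Mode 3: guard c·x = 0.6857 hit at Δt = 0.6755 (t = 0.6755), x⁻ = (1.0443, -0.6746) → reset → x⁺ = (0.7859, -0.3964), jump to mode 1
Mode 1: guard c·x = 1.5168 hit at Δt = 1.1242 (t = 1.7997), x⁻ = (-1.2111, 0.9558) → reset → x⁺ = (-0.9080, 0.7623), jump to mode 0
Mode 0: flow for 0.6879 to horizon, guard not reached → x = (-0.2550, -0.4011)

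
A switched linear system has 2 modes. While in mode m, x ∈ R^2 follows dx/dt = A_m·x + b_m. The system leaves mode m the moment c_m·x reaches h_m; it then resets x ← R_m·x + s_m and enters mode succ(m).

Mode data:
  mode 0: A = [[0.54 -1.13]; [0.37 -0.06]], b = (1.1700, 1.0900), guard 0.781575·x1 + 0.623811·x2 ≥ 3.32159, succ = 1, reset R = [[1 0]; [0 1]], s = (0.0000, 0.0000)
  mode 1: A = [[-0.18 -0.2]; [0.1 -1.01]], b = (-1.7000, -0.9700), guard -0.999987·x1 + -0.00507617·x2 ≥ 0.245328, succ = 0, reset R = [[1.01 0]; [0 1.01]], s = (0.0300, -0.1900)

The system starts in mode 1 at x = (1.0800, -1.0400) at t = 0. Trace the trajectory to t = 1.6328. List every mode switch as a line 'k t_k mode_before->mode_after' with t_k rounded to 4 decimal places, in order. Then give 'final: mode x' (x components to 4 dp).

Mode 1: guard c·x = 0.2453 hit at Δt = 0.8390 (t = 0.8390), x⁻ = (-0.2404, -0.9769) → reset → x⁺ = (-0.2128, -1.1766), jump to mode 0
Mode 0: flow for 0.7938 to horizon, guard not reached → x = (1.6196, -0.0682)

1 0.8390 1->0
final: 0 1.6196 -0.0682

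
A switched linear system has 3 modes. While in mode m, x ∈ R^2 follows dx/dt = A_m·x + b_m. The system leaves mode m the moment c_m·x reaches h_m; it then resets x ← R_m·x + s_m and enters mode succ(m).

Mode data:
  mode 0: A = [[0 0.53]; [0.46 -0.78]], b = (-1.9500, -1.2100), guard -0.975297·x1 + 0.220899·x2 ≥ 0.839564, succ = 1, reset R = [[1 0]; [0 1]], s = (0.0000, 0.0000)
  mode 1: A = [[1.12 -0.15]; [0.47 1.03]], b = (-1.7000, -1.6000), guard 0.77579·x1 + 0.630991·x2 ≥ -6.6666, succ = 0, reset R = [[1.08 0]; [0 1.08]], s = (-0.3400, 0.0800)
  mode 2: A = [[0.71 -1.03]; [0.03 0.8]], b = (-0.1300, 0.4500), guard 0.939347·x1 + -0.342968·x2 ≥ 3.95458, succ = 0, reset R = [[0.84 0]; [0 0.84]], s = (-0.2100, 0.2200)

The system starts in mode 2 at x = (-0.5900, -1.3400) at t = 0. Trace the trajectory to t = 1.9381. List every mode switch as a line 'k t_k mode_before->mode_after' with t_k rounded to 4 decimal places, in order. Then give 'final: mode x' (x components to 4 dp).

1 1.4754 2->0
final: 0 0.9849 -1.8162

Mode 2: guard c·x = 3.9546 hit at Δt = 1.4754 (t = 1.4754), x⁻ = (3.0928, -3.0596) → reset → x⁺ = (2.3880, -2.3501), jump to mode 0
Mode 0: flow for 0.4627 to horizon, guard not reached → x = (0.9849, -1.8162)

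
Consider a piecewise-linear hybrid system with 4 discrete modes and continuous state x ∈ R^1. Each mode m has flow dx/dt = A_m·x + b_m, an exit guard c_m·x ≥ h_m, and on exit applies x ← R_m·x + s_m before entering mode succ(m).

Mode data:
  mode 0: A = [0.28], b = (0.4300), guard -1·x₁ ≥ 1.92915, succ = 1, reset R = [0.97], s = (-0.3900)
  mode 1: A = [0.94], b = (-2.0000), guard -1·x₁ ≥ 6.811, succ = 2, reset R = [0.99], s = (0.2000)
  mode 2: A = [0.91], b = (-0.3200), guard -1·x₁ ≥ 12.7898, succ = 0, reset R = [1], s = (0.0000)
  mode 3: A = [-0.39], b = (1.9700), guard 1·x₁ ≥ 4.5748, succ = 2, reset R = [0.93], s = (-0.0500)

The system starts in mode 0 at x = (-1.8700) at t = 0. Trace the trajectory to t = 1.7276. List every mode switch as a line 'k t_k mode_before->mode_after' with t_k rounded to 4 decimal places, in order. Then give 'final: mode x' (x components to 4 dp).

1 0.5819 0->1
2 1.3386 1->2
final: 2 -9.4716

Mode 0: guard c·x = 1.9291 hit at Δt = 0.5819 (t = 0.5819), x⁻ = (-1.9292) → reset → x⁺ = (-2.2613), jump to mode 1
Mode 1: guard c·x = 6.8110 hit at Δt = 0.7567 (t = 1.3386), x⁻ = (-6.8110) → reset → x⁺ = (-6.5429), jump to mode 2
Mode 2: flow for 0.3890 to horizon, guard not reached → x = (-9.4716)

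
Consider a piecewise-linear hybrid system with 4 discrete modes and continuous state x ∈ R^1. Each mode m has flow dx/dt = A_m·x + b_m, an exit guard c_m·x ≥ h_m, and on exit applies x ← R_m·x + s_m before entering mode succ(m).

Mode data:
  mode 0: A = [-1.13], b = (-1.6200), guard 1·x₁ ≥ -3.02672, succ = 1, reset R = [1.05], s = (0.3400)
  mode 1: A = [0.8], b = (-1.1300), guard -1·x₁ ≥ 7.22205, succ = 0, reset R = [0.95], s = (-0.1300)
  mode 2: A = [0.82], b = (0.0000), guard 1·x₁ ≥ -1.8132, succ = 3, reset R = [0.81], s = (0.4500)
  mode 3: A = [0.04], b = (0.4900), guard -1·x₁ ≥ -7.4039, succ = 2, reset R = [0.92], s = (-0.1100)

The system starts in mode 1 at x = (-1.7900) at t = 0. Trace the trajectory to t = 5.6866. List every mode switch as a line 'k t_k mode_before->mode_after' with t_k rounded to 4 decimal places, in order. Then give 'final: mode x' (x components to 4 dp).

Mode 1: guard c·x = 7.2221 hit at Δt = 1.2398 (t = 1.2398), x⁻ = (-7.2221) → reset → x⁺ = (-6.9909), jump to mode 0
Mode 0: guard c·x = -3.0267 hit at Δt = 1.1057 (t = 2.3455), x⁻ = (-3.0267) → reset → x⁺ = (-2.8381), jump to mode 1
Mode 1: guard c·x = 7.2221 hit at Δt = 0.8859 (t = 3.2314), x⁻ = (-7.2221) → reset → x⁺ = (-6.9909), jump to mode 0
Mode 0: guard c·x = -3.0267 hit at Δt = 1.1057 (t = 4.3371), x⁻ = (-3.0267) → reset → x⁺ = (-2.8381), jump to mode 1
Mode 1: guard c·x = 7.2221 hit at Δt = 0.8859 (t = 5.2230), x⁻ = (-7.2221) → reset → x⁺ = (-6.9909), jump to mode 0
Mode 0: flow for 0.4636 to horizon, guard not reached → x = (-4.7248)

1 1.2398 1->0
2 2.3455 0->1
3 3.2314 1->0
4 4.3371 0->1
5 5.2230 1->0
final: 0 -4.7248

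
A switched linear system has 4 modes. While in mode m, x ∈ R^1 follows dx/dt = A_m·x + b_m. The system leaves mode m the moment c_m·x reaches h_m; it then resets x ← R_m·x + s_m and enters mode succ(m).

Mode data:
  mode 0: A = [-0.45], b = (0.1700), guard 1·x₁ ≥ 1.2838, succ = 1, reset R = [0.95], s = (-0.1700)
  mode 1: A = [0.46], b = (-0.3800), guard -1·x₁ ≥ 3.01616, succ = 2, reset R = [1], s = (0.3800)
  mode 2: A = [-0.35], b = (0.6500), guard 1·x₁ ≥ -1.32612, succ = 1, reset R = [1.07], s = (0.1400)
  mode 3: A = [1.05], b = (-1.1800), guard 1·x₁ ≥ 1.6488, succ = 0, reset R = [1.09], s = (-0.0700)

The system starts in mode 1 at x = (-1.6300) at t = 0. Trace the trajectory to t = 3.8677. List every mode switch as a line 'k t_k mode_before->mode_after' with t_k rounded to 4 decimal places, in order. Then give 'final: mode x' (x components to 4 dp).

Mode 1: guard c·x = 3.0162 hit at Δt = 0.9728 (t = 0.9728), x⁻ = (-3.0162) → reset → x⁺ = (-2.6362), jump to mode 2
Mode 2: guard c·x = -1.3261 hit at Δt = 0.9848 (t = 1.9576), x⁻ = (-1.3261) → reset → x⁺ = (-1.2789), jump to mode 1
Mode 1: guard c·x = 3.0162 hit at Δt = 1.3081 (t = 3.2657), x⁻ = (-3.0162) → reset → x⁺ = (-2.6362), jump to mode 2
Mode 2: flow for 0.6020 to horizon, guard not reached → x = (-1.7825)

1 0.9728 1->2
2 1.9576 2->1
3 3.2657 1->2
final: 2 -1.7825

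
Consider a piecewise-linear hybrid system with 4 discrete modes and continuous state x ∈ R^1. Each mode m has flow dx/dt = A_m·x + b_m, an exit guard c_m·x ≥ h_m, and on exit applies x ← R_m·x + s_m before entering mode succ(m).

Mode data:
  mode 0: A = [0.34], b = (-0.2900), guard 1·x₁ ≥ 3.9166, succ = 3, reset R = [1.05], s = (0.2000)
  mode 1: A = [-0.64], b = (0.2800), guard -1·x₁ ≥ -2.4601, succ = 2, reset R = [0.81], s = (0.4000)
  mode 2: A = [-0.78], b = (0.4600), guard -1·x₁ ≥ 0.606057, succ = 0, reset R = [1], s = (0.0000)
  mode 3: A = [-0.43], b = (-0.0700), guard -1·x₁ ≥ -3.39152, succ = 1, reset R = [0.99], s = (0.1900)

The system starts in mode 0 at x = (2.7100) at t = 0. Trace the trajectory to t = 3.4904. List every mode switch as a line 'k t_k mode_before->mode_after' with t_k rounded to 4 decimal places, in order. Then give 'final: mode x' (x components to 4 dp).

1 1.4724 0->3
2 2.0082 3->1
3 2.6805 1->2
final: 2 1.5483

Mode 0: guard c·x = 3.9166 hit at Δt = 1.4724 (t = 1.4724), x⁻ = (3.9166) → reset → x⁺ = (4.3124), jump to mode 3
Mode 3: guard c·x = -3.3915 hit at Δt = 0.5358 (t = 2.0082), x⁻ = (3.3915) → reset → x⁺ = (3.5476), jump to mode 1
Mode 1: guard c·x = -2.4601 hit at Δt = 0.6723 (t = 2.6805), x⁻ = (2.4601) → reset → x⁺ = (2.3927), jump to mode 2
Mode 2: flow for 0.8099 to horizon, guard not reached → x = (1.5483)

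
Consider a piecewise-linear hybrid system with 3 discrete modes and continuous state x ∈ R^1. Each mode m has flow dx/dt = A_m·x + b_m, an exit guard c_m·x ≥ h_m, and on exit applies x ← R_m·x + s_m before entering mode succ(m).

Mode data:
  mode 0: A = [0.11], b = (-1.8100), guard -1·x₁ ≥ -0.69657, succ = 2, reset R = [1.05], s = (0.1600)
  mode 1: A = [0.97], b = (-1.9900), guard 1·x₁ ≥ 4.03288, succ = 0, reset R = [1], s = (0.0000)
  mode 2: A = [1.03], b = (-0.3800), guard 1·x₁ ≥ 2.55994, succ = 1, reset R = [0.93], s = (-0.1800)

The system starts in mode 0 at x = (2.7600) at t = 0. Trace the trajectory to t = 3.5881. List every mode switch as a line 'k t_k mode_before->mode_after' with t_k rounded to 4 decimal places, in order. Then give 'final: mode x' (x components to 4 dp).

Mode 0: guard c·x = -0.6966 hit at Δt = 1.2759 (t = 1.2759), x⁻ = (0.6966) → reset → x⁺ = (0.8914), jump to mode 2
Mode 2: guard c·x = 2.5599 hit at Δt = 1.3918 (t = 2.6677), x⁻ = (2.5599) → reset → x⁺ = (2.2007), jump to mode 1
Mode 1: flow for 0.9204 to horizon, guard not reached → x = (2.4159)

1 1.2759 0->2
2 2.6677 2->1
final: 1 2.4159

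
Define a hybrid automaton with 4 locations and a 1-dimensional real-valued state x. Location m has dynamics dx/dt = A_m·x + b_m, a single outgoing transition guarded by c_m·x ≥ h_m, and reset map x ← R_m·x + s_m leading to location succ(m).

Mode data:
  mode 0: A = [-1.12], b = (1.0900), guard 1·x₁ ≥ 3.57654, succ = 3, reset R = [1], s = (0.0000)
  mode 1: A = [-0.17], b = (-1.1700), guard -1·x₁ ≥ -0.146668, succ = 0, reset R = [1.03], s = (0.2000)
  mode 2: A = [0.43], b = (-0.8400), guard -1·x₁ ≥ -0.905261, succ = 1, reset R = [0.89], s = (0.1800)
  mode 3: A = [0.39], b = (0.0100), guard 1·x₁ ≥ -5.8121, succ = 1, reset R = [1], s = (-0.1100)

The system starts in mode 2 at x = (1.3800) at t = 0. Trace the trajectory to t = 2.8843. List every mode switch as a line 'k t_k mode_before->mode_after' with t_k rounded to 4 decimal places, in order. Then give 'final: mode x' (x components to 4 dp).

Mode 2: guard c·x = -0.9053 hit at Δt = 1.4026 (t = 1.4026), x⁻ = (0.9053) → reset → x⁺ = (0.9857), jump to mode 1
Mode 1: guard c·x = -0.1467 hit at Δt = 0.6633 (t = 2.0659), x⁻ = (0.1467) → reset → x⁺ = (0.3511), jump to mode 0
Mode 0: flow for 0.8184 to horizon, guard not reached → x = (0.7244)

1 1.4026 2->1
2 2.0659 1->0
final: 0 0.7244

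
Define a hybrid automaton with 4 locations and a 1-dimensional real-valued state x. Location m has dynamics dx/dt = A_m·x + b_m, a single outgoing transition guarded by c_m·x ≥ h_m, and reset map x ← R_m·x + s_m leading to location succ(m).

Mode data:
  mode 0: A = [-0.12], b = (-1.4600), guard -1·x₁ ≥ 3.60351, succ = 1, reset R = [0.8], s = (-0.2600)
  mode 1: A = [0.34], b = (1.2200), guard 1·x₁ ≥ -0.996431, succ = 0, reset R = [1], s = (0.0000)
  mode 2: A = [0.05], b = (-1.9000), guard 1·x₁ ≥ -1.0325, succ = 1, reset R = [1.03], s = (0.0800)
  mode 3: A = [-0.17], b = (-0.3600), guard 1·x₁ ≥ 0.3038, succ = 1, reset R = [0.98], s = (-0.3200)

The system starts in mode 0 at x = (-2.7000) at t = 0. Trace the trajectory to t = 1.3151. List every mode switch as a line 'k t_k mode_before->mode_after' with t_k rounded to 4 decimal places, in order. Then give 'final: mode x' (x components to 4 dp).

Mode 0: guard c·x = 3.6035 hit at Δt = 0.8359 (t = 0.8359), x⁻ = (-3.6035) → reset → x⁺ = (-3.1428), jump to mode 1
Mode 1: flow for 0.4792 to horizon, guard not reached → x = (-3.0640)

1 0.8359 0->1
final: 1 -3.0640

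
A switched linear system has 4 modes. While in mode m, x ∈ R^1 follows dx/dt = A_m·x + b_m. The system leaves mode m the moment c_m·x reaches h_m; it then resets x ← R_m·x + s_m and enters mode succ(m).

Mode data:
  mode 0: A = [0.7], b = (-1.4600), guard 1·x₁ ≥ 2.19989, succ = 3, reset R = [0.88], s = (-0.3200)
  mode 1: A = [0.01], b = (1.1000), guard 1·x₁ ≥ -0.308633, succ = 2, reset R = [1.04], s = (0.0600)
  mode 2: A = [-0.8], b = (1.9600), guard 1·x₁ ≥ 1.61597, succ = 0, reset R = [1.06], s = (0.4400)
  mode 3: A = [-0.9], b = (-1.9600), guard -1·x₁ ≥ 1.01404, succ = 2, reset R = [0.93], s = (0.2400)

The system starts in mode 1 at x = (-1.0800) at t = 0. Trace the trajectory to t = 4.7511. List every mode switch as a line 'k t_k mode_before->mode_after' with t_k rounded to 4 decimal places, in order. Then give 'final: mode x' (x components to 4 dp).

Mode 1: guard c·x = -0.3086 hit at Δt = 0.7057 (t = 0.7057), x⁻ = (-0.3086) → reset → x⁺ = (-0.2610), jump to mode 2
Mode 2: guard c·x = 1.6160 hit at Δt = 1.4735 (t = 2.1792), x⁻ = (1.6160) → reset → x⁺ = (2.1529), jump to mode 0
Mode 0: guard c·x = 2.1999 hit at Δt = 0.7569 (t = 2.9361), x⁻ = (2.1999) → reset → x⁺ = (1.6159), jump to mode 3
Mode 3: guard c·x = 1.0140 hit at Δt = 1.3130 (t = 4.2491), x⁻ = (-1.0140) → reset → x⁺ = (-0.7031), jump to mode 2
Mode 2: flow for 0.5020 to horizon, guard not reached → x = (0.3398)

1 0.7057 1->2
2 2.1792 2->0
3 2.9361 0->3
4 4.2491 3->2
final: 2 0.3398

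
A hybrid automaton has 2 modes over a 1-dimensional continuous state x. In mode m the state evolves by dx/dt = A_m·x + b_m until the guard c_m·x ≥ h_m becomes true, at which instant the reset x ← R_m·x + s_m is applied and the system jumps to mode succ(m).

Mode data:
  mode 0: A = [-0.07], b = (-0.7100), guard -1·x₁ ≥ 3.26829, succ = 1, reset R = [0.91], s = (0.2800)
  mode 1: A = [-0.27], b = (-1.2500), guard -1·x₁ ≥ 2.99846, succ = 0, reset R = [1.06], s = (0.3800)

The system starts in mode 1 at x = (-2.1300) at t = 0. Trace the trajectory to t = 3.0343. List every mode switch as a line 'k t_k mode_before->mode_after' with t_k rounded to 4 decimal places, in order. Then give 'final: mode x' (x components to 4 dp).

Mode 1: guard c·x = 2.9985 hit at Δt = 1.5809 (t = 1.5809), x⁻ = (-2.9985) → reset → x⁺ = (-2.7984), jump to mode 0
Mode 0: guard c·x = 3.2683 hit at Δt = 0.9446 (t = 2.5255), x⁻ = (-3.2683) → reset → x⁺ = (-2.6941), jump to mode 1
Mode 1: flow for 0.5088 to horizon, guard not reached → x = (-2.9426)

1 1.5809 1->0
2 2.5255 0->1
final: 1 -2.9426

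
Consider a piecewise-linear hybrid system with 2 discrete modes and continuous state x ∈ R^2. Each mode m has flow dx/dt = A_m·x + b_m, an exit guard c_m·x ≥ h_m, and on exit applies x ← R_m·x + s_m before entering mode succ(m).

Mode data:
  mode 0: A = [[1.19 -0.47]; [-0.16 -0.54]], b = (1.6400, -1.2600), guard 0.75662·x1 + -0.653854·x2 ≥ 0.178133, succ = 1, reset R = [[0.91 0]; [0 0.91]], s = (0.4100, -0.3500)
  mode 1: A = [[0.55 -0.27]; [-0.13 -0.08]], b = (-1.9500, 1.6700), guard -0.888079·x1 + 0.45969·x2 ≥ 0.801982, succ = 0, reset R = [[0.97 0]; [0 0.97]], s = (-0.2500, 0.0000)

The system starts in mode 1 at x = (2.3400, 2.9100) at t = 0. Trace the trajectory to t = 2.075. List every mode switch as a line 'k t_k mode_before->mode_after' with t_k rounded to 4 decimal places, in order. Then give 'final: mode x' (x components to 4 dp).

1 0.6950 1->0
2 1.3045 0->1
final: 1 0.8360 2.3530

Mode 1: guard c·x = 0.8020 hit at Δt = 0.6950 (t = 0.6950), x⁻ = (1.0274, 3.7294) → reset → x⁺ = (0.7465, 3.6175), jump to mode 0
Mode 0: guard c·x = 0.1781 hit at Δt = 0.6095 (t = 1.3045), x⁻ = (1.8323, 1.8479) → reset → x⁺ = (2.0774, 1.3316), jump to mode 1
Mode 1: flow for 0.7705 to horizon, guard not reached → x = (0.8360, 2.3530)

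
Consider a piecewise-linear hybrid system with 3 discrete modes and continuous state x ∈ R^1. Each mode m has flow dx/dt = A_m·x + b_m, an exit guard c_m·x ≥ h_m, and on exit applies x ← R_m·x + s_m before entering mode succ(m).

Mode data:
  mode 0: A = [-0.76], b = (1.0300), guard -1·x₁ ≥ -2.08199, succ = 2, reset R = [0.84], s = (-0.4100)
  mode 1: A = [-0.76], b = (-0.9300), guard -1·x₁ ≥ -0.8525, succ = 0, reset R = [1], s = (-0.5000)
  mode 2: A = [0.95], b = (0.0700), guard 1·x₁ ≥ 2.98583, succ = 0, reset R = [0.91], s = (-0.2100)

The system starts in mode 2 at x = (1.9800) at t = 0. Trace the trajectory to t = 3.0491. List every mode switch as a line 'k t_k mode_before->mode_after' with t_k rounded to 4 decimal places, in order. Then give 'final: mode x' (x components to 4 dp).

Mode 2: guard c·x = 2.9858 hit at Δt = 0.4196 (t = 0.4196), x⁻ = (2.9858) → reset → x⁺ = (2.5071), jump to mode 0
Mode 0: guard c·x = -2.0820 hit at Δt = 0.6060 (t = 1.0256), x⁻ = (2.0820) → reset → x⁺ = (1.3389), jump to mode 2
Mode 2: guard c·x = 2.9858 hit at Δt = 0.8135 (t = 1.8391), x⁻ = (2.9858) → reset → x⁺ = (2.5071), jump to mode 0
Mode 0: guard c·x = -2.0820 hit at Δt = 0.6060 (t = 2.4452), x⁻ = (2.0820) → reset → x⁺ = (1.3389), jump to mode 2
Mode 2: flow for 0.6039 to horizon, guard not reached → x = (2.4335)

1 0.4196 2->0
2 1.0256 0->2
3 1.8391 2->0
4 2.4452 0->2
final: 2 2.4335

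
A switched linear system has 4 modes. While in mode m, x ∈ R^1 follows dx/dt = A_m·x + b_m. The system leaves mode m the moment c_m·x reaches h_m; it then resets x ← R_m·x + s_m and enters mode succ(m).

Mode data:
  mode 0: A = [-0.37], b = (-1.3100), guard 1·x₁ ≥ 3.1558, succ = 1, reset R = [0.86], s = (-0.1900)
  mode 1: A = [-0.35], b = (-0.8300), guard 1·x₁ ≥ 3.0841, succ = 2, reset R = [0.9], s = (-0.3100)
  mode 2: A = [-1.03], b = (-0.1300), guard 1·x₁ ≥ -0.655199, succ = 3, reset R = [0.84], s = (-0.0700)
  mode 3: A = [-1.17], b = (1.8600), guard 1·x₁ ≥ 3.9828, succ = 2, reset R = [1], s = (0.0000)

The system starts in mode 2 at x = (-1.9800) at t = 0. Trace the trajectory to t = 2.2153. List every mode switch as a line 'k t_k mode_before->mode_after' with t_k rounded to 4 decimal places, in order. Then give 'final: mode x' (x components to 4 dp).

Mode 2: guard c·x = -0.6552 hit at Δt = 1.2175 (t = 1.2175), x⁻ = (-0.6552) → reset → x⁺ = (-0.6204), jump to mode 3
Mode 3: flow for 0.9978 to horizon, guard not reached → x = (0.9020)

1 1.2175 2->3
final: 3 0.9020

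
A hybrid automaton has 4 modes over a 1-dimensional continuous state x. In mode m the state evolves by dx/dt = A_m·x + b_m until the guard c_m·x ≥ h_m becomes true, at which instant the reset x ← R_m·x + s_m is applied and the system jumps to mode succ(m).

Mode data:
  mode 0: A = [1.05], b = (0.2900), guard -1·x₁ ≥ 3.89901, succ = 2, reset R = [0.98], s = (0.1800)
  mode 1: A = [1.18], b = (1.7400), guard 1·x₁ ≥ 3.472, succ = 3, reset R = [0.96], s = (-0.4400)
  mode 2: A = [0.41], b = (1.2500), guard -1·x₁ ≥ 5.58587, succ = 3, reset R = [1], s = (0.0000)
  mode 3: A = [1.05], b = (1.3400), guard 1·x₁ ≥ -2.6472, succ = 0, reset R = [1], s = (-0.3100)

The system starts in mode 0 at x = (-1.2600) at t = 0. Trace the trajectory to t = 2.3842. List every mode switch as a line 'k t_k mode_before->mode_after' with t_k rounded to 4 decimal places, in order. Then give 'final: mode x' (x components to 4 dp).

1 1.2415 0->2
final: 2 -3.9950

Mode 0: guard c·x = 3.8990 hit at Δt = 1.2415 (t = 1.2415), x⁻ = (-3.8990) → reset → x⁺ = (-3.6410), jump to mode 2
Mode 2: flow for 1.1427 to horizon, guard not reached → x = (-3.9950)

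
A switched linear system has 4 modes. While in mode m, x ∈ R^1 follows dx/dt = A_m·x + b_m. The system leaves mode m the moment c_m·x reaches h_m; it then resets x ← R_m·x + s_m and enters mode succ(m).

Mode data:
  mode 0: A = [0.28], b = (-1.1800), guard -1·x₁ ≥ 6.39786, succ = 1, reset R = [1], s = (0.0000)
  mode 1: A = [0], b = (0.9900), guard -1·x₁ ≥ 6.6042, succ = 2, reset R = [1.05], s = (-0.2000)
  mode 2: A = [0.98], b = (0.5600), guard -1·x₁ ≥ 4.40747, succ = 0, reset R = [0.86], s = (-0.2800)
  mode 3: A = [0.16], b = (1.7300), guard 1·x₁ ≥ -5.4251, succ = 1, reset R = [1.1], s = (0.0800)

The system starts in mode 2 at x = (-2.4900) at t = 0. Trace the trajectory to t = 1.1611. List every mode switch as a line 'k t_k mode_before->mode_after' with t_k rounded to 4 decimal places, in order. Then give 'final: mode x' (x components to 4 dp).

1 0.7070 2->0
final: 0 -5.1937

Mode 2: guard c·x = 4.4075 hit at Δt = 0.7070 (t = 0.7070), x⁻ = (-4.4075) → reset → x⁺ = (-4.0704), jump to mode 0
Mode 0: flow for 0.4541 to horizon, guard not reached → x = (-5.1937)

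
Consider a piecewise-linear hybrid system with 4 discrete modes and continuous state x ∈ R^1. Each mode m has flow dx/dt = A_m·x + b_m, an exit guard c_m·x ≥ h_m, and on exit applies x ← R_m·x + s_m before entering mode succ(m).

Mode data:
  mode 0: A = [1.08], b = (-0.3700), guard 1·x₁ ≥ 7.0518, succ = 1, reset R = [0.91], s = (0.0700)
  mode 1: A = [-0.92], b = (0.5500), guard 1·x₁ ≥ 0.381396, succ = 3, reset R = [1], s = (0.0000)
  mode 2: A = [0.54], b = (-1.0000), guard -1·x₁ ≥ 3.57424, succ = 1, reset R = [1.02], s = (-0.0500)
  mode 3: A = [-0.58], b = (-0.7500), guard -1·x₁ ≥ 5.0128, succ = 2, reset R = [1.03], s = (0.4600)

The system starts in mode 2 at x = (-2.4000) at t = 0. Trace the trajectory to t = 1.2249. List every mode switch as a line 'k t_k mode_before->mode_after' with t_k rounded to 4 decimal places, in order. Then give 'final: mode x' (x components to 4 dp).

Mode 2: guard c·x = 3.5742 hit at Δt = 0.4516 (t = 0.4516), x⁻ = (-3.5742) → reset → x⁺ = (-3.6957), jump to mode 1
Mode 1: flow for 0.7733 to horizon, guard not reached → x = (-1.5100)

1 0.4516 2->1
final: 1 -1.5100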